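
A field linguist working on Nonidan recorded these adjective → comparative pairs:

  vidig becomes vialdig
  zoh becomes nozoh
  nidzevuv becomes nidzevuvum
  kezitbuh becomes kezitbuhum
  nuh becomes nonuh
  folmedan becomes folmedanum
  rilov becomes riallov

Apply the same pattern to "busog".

"busog" has 2 vowels. The stems with 2 vowels (rilov → riallov, vidig → vialdig) insert -al- after the first vowel.
The other patterns: stems with 1 vowel add the prefix no-; stems with 3 vowels add -um.
So busog → bualsog.

bualsog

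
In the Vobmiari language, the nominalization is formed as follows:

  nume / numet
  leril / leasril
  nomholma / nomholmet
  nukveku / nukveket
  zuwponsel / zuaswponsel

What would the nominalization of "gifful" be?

giasfful

zuwponsel and nume both have last vowel 'e' yet inflect differently (zuaswponsel, numet), so the last vowel is not what conditions the rule; whether the stem ends in a vowel or a consonant is.
"gifful" ends in a consonant. The stems ending in a consonant (zuwponsel → zuaswponsel, leril → leasril) insert -as- after the first vowel.
The other pattern: stems ending in a vowel drop the final letter and add -et.
So gifful → giasfful.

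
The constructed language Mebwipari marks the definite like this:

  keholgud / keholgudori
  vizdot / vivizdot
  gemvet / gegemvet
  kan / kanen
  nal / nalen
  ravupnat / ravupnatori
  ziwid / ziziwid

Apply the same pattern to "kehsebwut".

kehsebwutori

"kehsebwut" has 3 vowels. The stems with 3 vowels (ravupnat → ravupnatori, keholgud → keholgudori) add -ori.
So kehsebwut → kehsebwutori.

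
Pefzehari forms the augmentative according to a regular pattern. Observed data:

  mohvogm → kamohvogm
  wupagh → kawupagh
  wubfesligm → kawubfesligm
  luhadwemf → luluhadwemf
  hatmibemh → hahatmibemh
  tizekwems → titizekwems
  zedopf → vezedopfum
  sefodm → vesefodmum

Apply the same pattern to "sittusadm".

vesittusadmum

"sittusadm" has second-to-last letter 'd'. The one such stem in the data (sefodm → vesefodmum) adds ve- … -um around the stem, so the same rule applies.
The other patterns: stems whose second-to-last letter is 'g' add the prefix ka-; stems whose second-to-last letter is 'm' repeat the first consonant+vowel as a prefix.
So sittusadm → vesittusadmum.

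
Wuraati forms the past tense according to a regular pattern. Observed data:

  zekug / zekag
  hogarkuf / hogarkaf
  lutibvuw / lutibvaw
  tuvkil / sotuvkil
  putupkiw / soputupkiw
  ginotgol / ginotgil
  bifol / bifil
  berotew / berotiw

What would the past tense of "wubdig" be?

sowubdig

lutibvuw and putupkiw both end in -w yet inflect differently (lutibvaw, soputupkiw), so the final letter is not what conditions the rule; the last vowel is.
"wubdig" has last vowel 'i'. The stems whose last vowel is 'i' (tuvkil → sotuvkil, putupkiw → soputupkiw) add the prefix so-.
The other patterns: stems whose last vowel is 'u' change the last vowel to 'a'; stems whose last vowel is 'e' or 'o' change the last vowel to 'i'.
So wubdig → sowubdig.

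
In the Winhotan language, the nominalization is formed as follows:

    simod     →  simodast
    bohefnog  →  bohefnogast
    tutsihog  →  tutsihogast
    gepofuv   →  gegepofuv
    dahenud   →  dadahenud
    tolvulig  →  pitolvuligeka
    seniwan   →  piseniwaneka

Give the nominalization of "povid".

simod and dahenud both end in -d yet inflect differently (simodast, dadahenud), so the final letter is not what conditions the rule; the last vowel is.
"povid" has last vowel 'i'. The one such stem in the data (tolvulig → pitolvuligeka) adds pi- … -eka around the stem, so the same rule applies.
The other patterns: stems whose last vowel is 'o' add -ast; stems whose last vowel is 'u' repeat the first consonant+vowel as a prefix.
So povid → pipovideka.

pipovideka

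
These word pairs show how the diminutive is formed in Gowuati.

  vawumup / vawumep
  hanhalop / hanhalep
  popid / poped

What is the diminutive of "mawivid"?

mawived

Every pair shown (vawumup → vawumep, hanhalop → hanhalep, popid → poped) follows the same rule: change the last vowel to 'e'.
So mawivid → mawived.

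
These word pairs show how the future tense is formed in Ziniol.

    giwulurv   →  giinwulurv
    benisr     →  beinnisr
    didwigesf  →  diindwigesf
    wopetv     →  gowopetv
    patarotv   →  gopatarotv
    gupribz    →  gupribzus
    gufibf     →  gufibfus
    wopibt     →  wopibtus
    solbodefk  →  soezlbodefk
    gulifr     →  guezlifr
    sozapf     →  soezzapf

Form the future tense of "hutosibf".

giwulurv and wopetv both end in -v yet inflect differently (giinwulurv, gowopetv), so the final letter is not what conditions the rule; the second-to-last letter is.
"hutosibf" has second-to-last letter 'b'. The stems whose second-to-last letter is 'b' (gupribz → gupribzus, gufibf → gufibfus, wopibt → wopibtus) add -us.
The other patterns: stems whose second-to-last letter is 'r' or 's' insert -in- after the first vowel; stems whose second-to-last letter is 't' add the prefix go-; stems whose second-to-last letter is 'f' or 'p' insert -ez- after the first vowel.
So hutosibf → hutosibfus.

hutosibfus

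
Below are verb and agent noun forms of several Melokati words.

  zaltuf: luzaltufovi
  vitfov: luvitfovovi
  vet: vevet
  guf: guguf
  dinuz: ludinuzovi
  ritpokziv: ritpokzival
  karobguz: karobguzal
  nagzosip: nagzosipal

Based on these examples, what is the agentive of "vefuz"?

"vefuz" has 2 vowels. The stems with 2 vowels (vitfov → luvitfovovi, dinuz → ludinuzovi, zaltuf → luzaltufovi) add lu- … -ovi around the stem.
So vefuz → luvefuzovi.

luvefuzovi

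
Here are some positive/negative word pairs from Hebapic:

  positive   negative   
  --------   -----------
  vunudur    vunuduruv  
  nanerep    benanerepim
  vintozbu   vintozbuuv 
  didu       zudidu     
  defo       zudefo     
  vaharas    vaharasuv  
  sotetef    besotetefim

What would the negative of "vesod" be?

vesoduv

"vesod" begins with v-. The stems beginning with v- (vintozbu → vintozbuuv, vunudur → vunuduruv, vaharas → vaharasuv) add -uv.
The other patterns: stems beginning with d- add the prefix zu-; stems beginning with n- or s- add be- … -im around the stem.
So vesod → vesoduv.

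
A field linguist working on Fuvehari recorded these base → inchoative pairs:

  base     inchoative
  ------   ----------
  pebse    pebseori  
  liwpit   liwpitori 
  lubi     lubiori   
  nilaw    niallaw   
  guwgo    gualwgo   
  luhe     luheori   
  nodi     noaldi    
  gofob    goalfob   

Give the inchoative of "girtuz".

lubi and nodi both end in -i yet inflect differently (lubiori, noaldi), so the final letter is not what conditions the rule; the first letter is.
"girtuz" begins with g-. The stems beginning with g- (guwgo → gualwgo, gofob → goalfob) insert -al- after the first vowel.
The other pattern: stems beginning with l- or p- add -ori.
So girtuz → gialrtuz.

gialrtuz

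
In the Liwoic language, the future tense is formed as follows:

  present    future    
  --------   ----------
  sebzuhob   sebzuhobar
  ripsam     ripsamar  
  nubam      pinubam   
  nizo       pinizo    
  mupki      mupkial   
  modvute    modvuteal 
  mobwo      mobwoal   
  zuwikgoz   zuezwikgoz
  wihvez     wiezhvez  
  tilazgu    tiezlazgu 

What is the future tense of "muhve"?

"muhve" begins with m-. The stems beginning with m- (mupki → mupkial, modvute → modvuteal, mobwo → mobwoal) add -al.
So muhve → muhveal.

muhveal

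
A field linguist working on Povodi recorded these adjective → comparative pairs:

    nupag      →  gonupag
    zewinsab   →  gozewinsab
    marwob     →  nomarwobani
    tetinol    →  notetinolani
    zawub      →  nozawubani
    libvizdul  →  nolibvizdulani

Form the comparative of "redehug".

noredehugani

zewinsab and marwob both end in -b yet inflect differently (gozewinsab, nomarwobani), so the final letter is not what conditions the rule; the last vowel is.
"redehug" has last vowel 'u'. The stems whose last vowel is 'u' (zawub → nozawubani, libvizdul → nolibvizdulani) add no- … -ani around the stem.
The other pattern: stems whose last vowel is 'a' add the prefix go-.
So redehug → noredehugani.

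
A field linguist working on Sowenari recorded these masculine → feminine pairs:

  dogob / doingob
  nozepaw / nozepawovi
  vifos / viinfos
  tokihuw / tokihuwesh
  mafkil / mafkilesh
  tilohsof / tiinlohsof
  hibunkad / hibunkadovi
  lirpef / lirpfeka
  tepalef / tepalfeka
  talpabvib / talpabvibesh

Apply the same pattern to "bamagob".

nozepaw and tokihuw both end in -w yet inflect differently (nozepawovi, tokihuwesh), so the final letter is not what conditions the rule; the last vowel is.
"bamagob" has last vowel 'o'. The stems whose last vowel is 'o' (vifos → viinfos, tilohsof → tiinlohsof, dogob → doingob) insert -in- after the first vowel.
The other patterns: stems whose last vowel is 'a' add -ovi; stems whose last vowel is 'i' or 'u' add -esh; stems whose last vowel is 'e' delete the last vowel and add -eka.
So bamagob → bainmagob.

bainmagob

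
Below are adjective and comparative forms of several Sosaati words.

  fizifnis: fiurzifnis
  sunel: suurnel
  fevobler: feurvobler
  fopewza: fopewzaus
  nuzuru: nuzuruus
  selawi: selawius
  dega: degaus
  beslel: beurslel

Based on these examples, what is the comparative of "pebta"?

selawi and fizifnis both have last vowel 'i' yet inflect differently (selawius, fiurzifnis), so the last vowel is not what conditions the rule; whether the stem ends in a vowel or a consonant is.
"pebta" ends in a vowel. The stems ending in a vowel (dega → degaus, nuzuru → nuzuruus, selawi → selawius) add -us.
The other pattern: stems ending in a consonant insert -ur- after the first vowel.
So pebta → pebtaus.

pebtaus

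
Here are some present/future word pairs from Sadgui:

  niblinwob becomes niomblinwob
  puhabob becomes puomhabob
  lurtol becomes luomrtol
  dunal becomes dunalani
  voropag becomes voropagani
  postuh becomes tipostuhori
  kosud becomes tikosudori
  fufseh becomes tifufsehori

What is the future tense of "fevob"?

lurtol and dunal both end in -l yet inflect differently (luomrtol, dunalani), so the final letter is not what conditions the rule; the last vowel is.
"fevob" has last vowel 'o'. The stems whose last vowel is 'o' (niblinwob → niomblinwob, puhabob → puomhabob, lurtol → luomrtol) insert -om- after the first vowel.
The other patterns: stems whose last vowel is 'a' add -ani; stems whose last vowel is 'e' or 'u' add ti- … -ori around the stem.
So fevob → feomvob.

feomvob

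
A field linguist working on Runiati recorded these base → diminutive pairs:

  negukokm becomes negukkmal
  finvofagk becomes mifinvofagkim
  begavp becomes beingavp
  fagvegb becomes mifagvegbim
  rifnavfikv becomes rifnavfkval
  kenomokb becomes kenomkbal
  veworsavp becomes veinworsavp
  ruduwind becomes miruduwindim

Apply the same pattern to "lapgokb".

kenomokb and fagvegb both end in -b yet inflect differently (kenomkbal, mifagvegbim), so the final letter is not what conditions the rule; the second-to-last letter is.
"lapgokb" has second-to-last letter 'k'. The stems whose second-to-last letter is 'k' (negukokm → negukkmal, rifnavfikv → rifnavfkval, kenomokb → kenomkbal) delete the last vowel and add -al.
The other patterns: stems whose second-to-last letter is 'v' insert -in- after the first vowel; stems whose second-to-last letter is 'g' or 'n' add mi- … -im around the stem.
So lapgokb → lapgkbal.

lapgkbal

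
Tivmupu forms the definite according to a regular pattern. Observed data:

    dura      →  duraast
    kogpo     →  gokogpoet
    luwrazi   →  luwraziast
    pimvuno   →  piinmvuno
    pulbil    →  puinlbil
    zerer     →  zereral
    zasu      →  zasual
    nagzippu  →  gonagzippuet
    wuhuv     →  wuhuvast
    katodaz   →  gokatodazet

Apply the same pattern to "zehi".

zehial

nagzippu and zasu both end in -u yet inflect differently (gonagzippuet, zasual), so the final letter is not what conditions the rule; the first letter is.
"zehi" begins with z-. The stems beginning with z- (zerer → zereral, zasu → zasual) add -al.
The other patterns: stems beginning with k- or n- add go- … -et around the stem; stems beginning with p- insert -in- after the first vowel; stems beginning with d-, l- or w- add -ast.
So zehi → zehial.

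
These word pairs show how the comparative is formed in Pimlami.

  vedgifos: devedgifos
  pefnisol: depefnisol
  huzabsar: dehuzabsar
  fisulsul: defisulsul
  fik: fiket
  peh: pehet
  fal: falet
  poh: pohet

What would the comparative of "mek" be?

pefnisol and fal both end in -l yet inflect differently (depefnisol, falet), so the final letter is not what conditions the rule; the number of vowels is.
"mek" has 1 vowel. The stems with 1 vowel (fik → fiket, peh → pehet, fal → falet) add -et.
The other pattern: stems with 3 vowels add the prefix de-.
So mek → meket.

meket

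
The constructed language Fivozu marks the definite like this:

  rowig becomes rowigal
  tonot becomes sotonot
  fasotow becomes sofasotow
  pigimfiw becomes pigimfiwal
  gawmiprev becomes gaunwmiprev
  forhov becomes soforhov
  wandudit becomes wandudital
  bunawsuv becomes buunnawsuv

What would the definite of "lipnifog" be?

solipnifog

"lipnifog" has last vowel 'o'. The stems whose last vowel is 'o' (forhov → soforhov, fasotow → sofasotow, tonot → sotonot) add the prefix so-.
The other patterns: stems whose last vowel is 'i' add -al; stems whose last vowel is 'e' or 'u' insert -un- after the first vowel.
So lipnifog → solipnifog.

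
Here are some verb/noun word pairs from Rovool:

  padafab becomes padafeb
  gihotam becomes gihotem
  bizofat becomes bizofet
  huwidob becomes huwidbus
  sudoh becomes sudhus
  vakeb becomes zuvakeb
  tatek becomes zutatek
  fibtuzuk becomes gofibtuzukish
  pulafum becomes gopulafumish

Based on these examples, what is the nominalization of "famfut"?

gofamfutish

"famfut" has last vowel 'u'. The stems whose last vowel is 'u' (fibtuzuk → gofibtuzukish, pulafum → gopulafumish) add go- … -ish around the stem.
So famfut → gofamfutish.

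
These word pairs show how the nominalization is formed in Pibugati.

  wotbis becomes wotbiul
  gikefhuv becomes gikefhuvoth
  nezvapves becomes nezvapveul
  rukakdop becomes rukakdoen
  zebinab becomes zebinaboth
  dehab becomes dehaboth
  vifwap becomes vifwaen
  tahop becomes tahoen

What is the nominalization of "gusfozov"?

vifwap and dehab both have last vowel 'a' yet inflect differently (vifwaen, dehaboth), so the last vowel is not what conditions the rule; the final letter is.
"gusfozov" ends in -v. The one such stem in the data (gikefhuv → gikefhuvoth) adds -oth, so the same rule applies.
So gusfozov → gusfozovoth.

gusfozovoth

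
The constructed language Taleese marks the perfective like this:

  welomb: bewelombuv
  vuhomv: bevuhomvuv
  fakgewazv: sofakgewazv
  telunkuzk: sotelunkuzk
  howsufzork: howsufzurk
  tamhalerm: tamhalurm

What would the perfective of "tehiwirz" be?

tehiwurz

vuhomv and fakgewazv both end in -v yet inflect differently (bevuhomvuv, sofakgewazv), so the final letter is not what conditions the rule; the second-to-last letter is.
"tehiwirz" has second-to-last letter 'r'. The stems whose second-to-last letter is 'r' (howsufzork → howsufzurk, tamhalerm → tamhalurm) change the last vowel to 'u'.
So tehiwirz → tehiwurz.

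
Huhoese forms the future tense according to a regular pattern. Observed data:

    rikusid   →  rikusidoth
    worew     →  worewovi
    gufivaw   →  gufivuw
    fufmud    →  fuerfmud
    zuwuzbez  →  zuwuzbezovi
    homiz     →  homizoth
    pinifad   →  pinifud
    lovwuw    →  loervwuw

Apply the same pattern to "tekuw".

teerkuw

zuwuzbez and homiz both end in -z yet inflect differently (zuwuzbezovi, homizoth), so the final letter is not what conditions the rule; the last vowel is.
"tekuw" has last vowel 'u'. The stems whose last vowel is 'u' (fufmud → fuerfmud, lovwuw → loervwuw) insert -er- after the first vowel.
The other patterns: stems whose last vowel is 'e' add -ovi; stems whose last vowel is 'i' add -oth; stems whose last vowel is 'a' change the last vowel to 'u'.
So tekuw → teerkuw.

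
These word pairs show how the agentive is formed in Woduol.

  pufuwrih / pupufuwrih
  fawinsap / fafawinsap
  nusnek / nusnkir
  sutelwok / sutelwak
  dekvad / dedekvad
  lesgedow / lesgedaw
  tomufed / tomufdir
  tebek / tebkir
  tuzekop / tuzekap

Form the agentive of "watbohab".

wawatbohab

"watbohab" has last vowel 'a'. The stems whose last vowel is 'a' (dekvad → dedekvad, fawinsap → fafawinsap) repeat the first consonant+vowel as a prefix.
So watbohab → wawatbohab.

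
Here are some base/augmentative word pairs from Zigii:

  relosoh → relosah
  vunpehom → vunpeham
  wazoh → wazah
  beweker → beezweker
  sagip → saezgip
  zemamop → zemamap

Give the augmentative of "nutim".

"nutim" has last vowel 'i'. The one such stem in the data (sagip → saezgip) inserts -ez- after the first vowel (as does beweker), so the same rule applies.
So nutim → nueztim.

nueztim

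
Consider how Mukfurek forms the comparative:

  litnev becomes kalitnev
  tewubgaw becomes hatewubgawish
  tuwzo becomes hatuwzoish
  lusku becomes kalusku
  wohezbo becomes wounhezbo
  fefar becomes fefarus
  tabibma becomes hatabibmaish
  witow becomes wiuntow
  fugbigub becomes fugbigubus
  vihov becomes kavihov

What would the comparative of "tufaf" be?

hatufafish

"tufaf" begins with t-. The stems beginning with t- (tabibma → hatabibmaish, tuwzo → hatuwzoish, tewubgaw → hatewubgawish) add ha- … -ish around the stem.
The other patterns: stems beginning with f- add -us; stems beginning with w- insert -un- after the first vowel; stems beginning with l- or v- add the prefix ka-.
So tufaf → hatufafish.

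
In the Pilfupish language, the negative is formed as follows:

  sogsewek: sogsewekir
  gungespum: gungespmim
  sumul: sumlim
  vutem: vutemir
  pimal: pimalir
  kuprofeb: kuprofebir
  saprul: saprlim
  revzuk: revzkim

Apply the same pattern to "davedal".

gungespum and vutem both end in -m yet inflect differently (gungespmim, vutemir), so the final letter is not what conditions the rule; the last vowel is.
"davedal" has last vowel 'a'. The one such stem in the data (pimal → pimalir) adds -ir, so the same rule applies.
The other pattern: stems whose last vowel is 'u' delete the last vowel and add -im.
So davedal → davedalir.

davedalir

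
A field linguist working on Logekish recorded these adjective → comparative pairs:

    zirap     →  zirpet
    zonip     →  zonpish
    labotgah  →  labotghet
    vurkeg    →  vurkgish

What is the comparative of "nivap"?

nivpet

zirap and zonip both end in -p yet inflect differently (zirpet, zonpish), so the final letter is not what conditions the rule; the last vowel is.
"nivap" has last vowel 'a'. The stems whose last vowel is 'a' (labotgah → labotghet, zirap → zirpet) delete the last vowel and add -et.
So nivap → nivpet.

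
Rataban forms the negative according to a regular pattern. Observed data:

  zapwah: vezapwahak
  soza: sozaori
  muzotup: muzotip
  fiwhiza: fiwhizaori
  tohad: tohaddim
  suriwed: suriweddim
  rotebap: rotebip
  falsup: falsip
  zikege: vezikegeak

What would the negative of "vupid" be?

rotebap and tohad both have last vowel 'a' yet inflect differently (rotebip, tohaddim), so the last vowel is not what conditions the rule; the final letter is.
"vupid" ends in -d. The stems ending in -d (tohad → tohaddim, suriwed → suriweddim) double the final consonant and add -im.
The other patterns: stems ending in -p change the last vowel to 'i'; stems ending in -a add -ori; stems ending in -e or -h add ve- … -ak around the stem.
So vupid → vupiddim.

vupiddim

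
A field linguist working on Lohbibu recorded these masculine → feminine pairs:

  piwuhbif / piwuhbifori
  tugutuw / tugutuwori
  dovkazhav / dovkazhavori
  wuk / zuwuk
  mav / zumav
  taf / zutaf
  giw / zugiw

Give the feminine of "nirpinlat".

dovkazhav and mav both end in -v yet inflect differently (dovkazhavori, zumav), so the final letter is not what conditions the rule; the number of vowels is.
"nirpinlat" has 3 vowels. The stems with 3 vowels (piwuhbif → piwuhbifori, tugutuw → tugutuwori, dovkazhav → dovkazhavori) add -ori.
The other pattern: stems with 1 vowel add the prefix zu-.
So nirpinlat → nirpinlatori.

nirpinlatori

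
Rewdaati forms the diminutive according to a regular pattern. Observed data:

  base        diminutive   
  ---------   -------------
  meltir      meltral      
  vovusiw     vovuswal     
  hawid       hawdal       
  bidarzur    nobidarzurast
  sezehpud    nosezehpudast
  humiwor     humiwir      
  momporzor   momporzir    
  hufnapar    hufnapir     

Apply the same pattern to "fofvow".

fofviw

meltir and bidarzur both end in -r yet inflect differently (meltral, nobidarzurast), so the final letter is not what conditions the rule; the last vowel is.
"fofvow" has last vowel 'o'. The stems whose last vowel is 'o' (humiwor → humiwir, momporzor → momporzir) change the last vowel to 'i'.
So fofvow → fofviw.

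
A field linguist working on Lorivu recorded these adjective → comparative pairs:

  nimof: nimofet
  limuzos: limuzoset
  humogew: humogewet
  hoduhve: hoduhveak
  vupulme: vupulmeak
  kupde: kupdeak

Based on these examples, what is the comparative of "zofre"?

zofreak

"zofre" ends in a vowel. The stems ending in a vowel (hoduhve → hoduhveak, vupulme → vupulmeak, kupde → kupdeak) add -ak.
The other pattern: stems ending in a consonant add -et.
So zofre → zofreak.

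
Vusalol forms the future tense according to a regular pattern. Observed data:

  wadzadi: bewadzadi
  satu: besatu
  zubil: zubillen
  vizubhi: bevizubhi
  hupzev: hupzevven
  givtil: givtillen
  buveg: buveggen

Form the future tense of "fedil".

fedillen

givtil and wadzadi both have last vowel 'i' yet inflect differently (givtillen, bewadzadi), so the last vowel is not what conditions the rule; whether the stem ends in a vowel or a consonant is.
"fedil" ends in a consonant. The stems ending in a consonant (givtil → givtillen, zubil → zubillen, buveg → buveggen) double the final consonant and add -en.
The other pattern: stems ending in a vowel add the prefix be-.
So fedil → fedillen.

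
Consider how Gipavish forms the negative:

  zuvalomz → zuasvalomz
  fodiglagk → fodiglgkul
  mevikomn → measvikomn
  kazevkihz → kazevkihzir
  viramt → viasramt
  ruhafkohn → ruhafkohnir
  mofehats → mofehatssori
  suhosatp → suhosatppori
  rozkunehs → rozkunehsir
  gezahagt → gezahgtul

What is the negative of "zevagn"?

zevgnul

ruhafkohn and mevikomn both end in -n yet inflect differently (ruhafkohnir, measvikomn), so the final letter is not what conditions the rule; the second-to-last letter is.
"zevagn" has second-to-last letter 'g'. The stems whose second-to-last letter is 'g' (fodiglagk → fodiglgkul, gezahagt → gezahgtul) delete the last vowel and add -ul.
The other patterns: stems whose second-to-last letter is 'h' add -ir; stems whose second-to-last letter is 'm' insert -as- after the first vowel; stems whose second-to-last letter is 't' double the final consonant and add -ori.
So zevagn → zevgnul.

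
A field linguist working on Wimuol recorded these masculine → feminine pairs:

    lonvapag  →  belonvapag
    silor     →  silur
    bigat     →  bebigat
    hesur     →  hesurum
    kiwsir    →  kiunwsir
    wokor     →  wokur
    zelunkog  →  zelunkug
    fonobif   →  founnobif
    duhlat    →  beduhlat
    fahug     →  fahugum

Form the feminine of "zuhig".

zuunhig

lonvapag and zelunkog both end in -g yet inflect differently (belonvapag, zelunkug), so the final letter is not what conditions the rule; the last vowel is.
"zuhig" has last vowel 'i'. The stems whose last vowel is 'i' (fonobif → founnobif, kiwsir → kiunwsir) insert -un- after the first vowel.
The other patterns: stems whose last vowel is 'a' add the prefix be-; stems whose last vowel is 'o' change the last vowel to 'u'; stems whose last vowel is 'u' add -um.
So zuhig → zuunhig.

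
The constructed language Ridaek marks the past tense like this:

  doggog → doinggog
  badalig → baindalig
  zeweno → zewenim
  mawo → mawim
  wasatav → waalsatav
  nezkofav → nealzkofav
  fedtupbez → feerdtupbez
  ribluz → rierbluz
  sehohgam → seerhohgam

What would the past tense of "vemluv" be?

doggog and zeweno both have last vowel 'o' yet inflect differently (doinggog, zewenim), so the last vowel is not what conditions the rule; the final letter is.
"vemluv" ends in -v. The stems ending in -v (wasatav → waalsatav, nezkofav → nealzkofav) insert -al- after the first vowel.
The other patterns: stems ending in -g insert -in- after the first vowel; stems ending in -o drop the final letter and add -im; stems ending in -m or -z insert -er- after the first vowel.
So vemluv → vealmluv.

vealmluv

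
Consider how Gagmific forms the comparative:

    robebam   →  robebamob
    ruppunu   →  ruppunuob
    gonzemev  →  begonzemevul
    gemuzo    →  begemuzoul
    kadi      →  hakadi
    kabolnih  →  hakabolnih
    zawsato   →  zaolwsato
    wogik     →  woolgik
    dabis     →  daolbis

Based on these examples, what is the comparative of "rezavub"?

rezavubob

gemuzo and zawsato both end in -o yet inflect differently (begemuzoul, zaolwsato), so the final letter is not what conditions the rule; the first letter is.
"rezavub" begins with r-. The stems beginning with r- (robebam → robebamob, ruppunu → ruppunuob) add -ob.
So rezavub → rezavubob.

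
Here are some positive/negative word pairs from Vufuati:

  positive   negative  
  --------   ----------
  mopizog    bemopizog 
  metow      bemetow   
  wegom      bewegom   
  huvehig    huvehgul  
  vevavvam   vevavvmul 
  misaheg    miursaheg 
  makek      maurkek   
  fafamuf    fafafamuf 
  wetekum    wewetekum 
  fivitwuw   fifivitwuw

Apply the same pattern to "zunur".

zuzunur

"zunur" has last vowel 'u'. The stems whose last vowel is 'u' (fafamuf → fafafamuf, wetekum → wewetekum, fivitwuw → fifivitwuw) repeat the first consonant+vowel as a prefix.
The other patterns: stems whose last vowel is 'o' add the prefix be-; stems whose last vowel is 'a' or 'i' delete the last vowel and add -ul; stems whose last vowel is 'e' insert -ur- after the first vowel.
So zunur → zuzunur.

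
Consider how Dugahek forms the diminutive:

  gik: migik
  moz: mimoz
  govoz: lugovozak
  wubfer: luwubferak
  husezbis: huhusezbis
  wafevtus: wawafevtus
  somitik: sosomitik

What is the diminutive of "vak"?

mivak

moz and govoz both end in -z yet inflect differently (mimoz, lugovozak), so the final letter is not what conditions the rule; the number of vowels is.
"vak" has 1 vowel. The stems with 1 vowel (gik → migik, moz → mimoz) add the prefix mi-.
So vak → mivak.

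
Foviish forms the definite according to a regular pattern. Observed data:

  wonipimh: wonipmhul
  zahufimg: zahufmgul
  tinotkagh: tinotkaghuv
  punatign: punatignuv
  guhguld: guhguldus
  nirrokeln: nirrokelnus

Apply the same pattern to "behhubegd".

behhubegduv

wonipimh and tinotkagh both end in -h yet inflect differently (wonipmhul, tinotkaghuv), so the final letter is not what conditions the rule; the second-to-last letter is.
"behhubegd" has second-to-last letter 'g'. The stems whose second-to-last letter is 'g' (tinotkagh → tinotkaghuv, punatign → punatignuv) add -uv.
So behhubegd → behhubegduv.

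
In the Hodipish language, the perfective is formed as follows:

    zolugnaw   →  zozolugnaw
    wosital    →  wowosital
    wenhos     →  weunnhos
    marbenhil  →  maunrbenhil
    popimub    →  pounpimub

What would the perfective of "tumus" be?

wosital and marbenhil both end in -l yet inflect differently (wowosital, maunrbenhil), so the final letter is not what conditions the rule; the last vowel is.
"tumus" has last vowel 'u'. The one such stem in the data (popimub → pounpimub) inserts -un- after the first vowel (as do wenhos, marbenhil), so the same rule applies.
So tumus → tuunmus.

tuunmus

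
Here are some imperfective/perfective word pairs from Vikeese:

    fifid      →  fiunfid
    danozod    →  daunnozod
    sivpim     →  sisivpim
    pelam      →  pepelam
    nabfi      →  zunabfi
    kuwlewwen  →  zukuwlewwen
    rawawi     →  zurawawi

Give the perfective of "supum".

susupum

fifid and sivpim both have last vowel 'i' yet inflect differently (fiunfid, sisivpim), so the last vowel is not what conditions the rule; the final letter is.
"supum" ends in -m. The stems ending in -m (sivpim → sisivpim, pelam → pepelam) repeat the first consonant+vowel as a prefix.
So supum → susupum.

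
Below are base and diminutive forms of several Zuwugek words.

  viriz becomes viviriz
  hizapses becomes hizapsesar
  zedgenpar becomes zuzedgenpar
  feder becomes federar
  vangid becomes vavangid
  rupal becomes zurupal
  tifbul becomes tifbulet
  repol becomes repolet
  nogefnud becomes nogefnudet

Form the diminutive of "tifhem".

tifhemar

feder and zedgenpar both end in -r yet inflect differently (federar, zuzedgenpar), so the final letter is not what conditions the rule; the last vowel is.
"tifhem" has last vowel 'e'. The stems whose last vowel is 'e' (feder → federar, hizapses → hizapsesar) add -ar.
So tifhem → tifhemar.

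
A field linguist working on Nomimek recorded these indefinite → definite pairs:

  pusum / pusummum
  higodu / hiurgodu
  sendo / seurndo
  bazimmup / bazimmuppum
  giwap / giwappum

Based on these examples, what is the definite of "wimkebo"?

wiurmkebo

bazimmup and higodu both have last vowel 'u' yet inflect differently (bazimmuppum, hiurgodu), so the last vowel is not what conditions the rule; whether the stem ends in a vowel or a consonant is.
"wimkebo" ends in a vowel. The stems ending in a vowel (sendo → seurndo, higodu → hiurgodu) insert -ur- after the first vowel.
The other pattern: stems ending in a consonant double the final consonant and add -um.
So wimkebo → wiurmkebo.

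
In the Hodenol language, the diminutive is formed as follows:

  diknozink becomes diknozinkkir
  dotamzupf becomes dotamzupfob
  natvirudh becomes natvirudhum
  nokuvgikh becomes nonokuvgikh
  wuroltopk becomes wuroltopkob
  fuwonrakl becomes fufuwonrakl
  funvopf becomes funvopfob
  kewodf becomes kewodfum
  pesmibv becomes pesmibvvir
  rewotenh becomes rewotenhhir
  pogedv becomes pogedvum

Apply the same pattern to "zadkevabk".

dotamzupf and kewodf both end in -f yet inflect differently (dotamzupfob, kewodfum), so the final letter is not what conditions the rule; the second-to-last letter is.
"zadkevabk" has second-to-last letter 'b'. The one such stem in the data (pesmibv → pesmibvvir) doubles the final consonant and adds -ir (as do diknozink, rewotenh), so the same rule applies.
So zadkevabk → zadkevabkkir.

zadkevabkkir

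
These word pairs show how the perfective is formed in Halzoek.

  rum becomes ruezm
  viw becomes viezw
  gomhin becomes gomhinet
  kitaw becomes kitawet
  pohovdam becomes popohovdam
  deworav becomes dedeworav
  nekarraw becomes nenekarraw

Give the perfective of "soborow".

sosoborow

viw and kitaw both end in -w yet inflect differently (viezw, kitawet), so the final letter is not what conditions the rule; the number of vowels is.
"soborow" has 3 vowels. The stems with 3 vowels (pohovdam → popohovdam, deworav → dedeworav, nekarraw → nenekarraw) repeat the first consonant+vowel as a prefix.
So soborow → sosoborow.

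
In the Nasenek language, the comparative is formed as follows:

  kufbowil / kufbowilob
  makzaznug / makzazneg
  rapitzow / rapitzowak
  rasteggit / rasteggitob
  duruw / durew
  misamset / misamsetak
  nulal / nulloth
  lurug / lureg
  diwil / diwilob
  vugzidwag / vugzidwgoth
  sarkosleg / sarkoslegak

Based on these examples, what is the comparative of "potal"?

"potal" has last vowel 'a'. The stems whose last vowel is 'a' (vugzidwag → vugzidwgoth, nulal → nulloth) delete the last vowel and add -oth.
The other patterns: stems whose last vowel is 'i' add -ob; stems whose last vowel is 'u' change the last vowel to 'e'; stems whose last vowel is 'e' or 'o' add -ak.
So potal → potloth.

potloth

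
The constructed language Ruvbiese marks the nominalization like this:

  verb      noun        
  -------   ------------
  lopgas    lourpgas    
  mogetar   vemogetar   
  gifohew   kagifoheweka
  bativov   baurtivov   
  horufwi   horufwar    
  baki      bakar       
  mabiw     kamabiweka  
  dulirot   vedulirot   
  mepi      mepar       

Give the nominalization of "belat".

mabiw and horufwi both have last vowel 'i' yet inflect differently (kamabiweka, horufwar), so the last vowel is not what conditions the rule; the final letter is.
"belat" ends in -t. The one such stem in the data (dulirot → vedulirot) adds the prefix ve-, so the same rule applies.
So belat → vebelat.

vebelat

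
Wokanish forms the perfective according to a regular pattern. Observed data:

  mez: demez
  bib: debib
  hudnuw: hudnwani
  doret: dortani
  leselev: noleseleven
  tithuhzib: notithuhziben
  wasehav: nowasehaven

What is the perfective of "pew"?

bib and tithuhzib both end in -b yet inflect differently (debib, notithuhziben), so the final letter is not what conditions the rule; the number of vowels is.
"pew" has 1 vowel. The stems with 1 vowel (mez → demez, bib → debib) add the prefix de-.
The other patterns: stems with 2 vowels delete the last vowel and add -ani; stems with 3 vowels add no- … -en around the stem.
So pew → depew.

depew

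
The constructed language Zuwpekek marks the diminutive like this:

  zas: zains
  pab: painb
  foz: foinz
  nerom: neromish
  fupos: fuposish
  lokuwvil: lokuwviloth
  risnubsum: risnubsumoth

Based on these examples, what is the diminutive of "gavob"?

"gavob" has 2 vowels. The stems with 2 vowels (nerom → neromish, fupos → fuposish) add -ish.
So gavob → gavobish.

gavobish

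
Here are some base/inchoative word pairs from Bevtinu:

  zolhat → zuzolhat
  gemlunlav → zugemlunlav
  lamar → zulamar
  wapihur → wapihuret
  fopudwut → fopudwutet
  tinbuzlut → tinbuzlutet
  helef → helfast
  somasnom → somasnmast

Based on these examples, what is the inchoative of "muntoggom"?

muntoggmast

lamar and wapihur both end in -r yet inflect differently (zulamar, wapihuret), so the final letter is not what conditions the rule; the last vowel is.
"muntoggom" has last vowel 'o'. The one such stem in the data (somasnom → somasnmast) deletes the last vowel and adds -ast (as does helef), so the same rule applies.
The other patterns: stems whose last vowel is 'a' add the prefix zu-; stems whose last vowel is 'u' add -et.
So muntoggom → muntoggmast.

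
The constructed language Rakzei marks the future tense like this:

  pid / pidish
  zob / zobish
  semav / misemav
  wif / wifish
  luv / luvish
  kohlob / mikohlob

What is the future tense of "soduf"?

misoduf

semav and luv both end in -v yet inflect differently (misemav, luvish), so the final letter is not what conditions the rule; the number of vowels is.
"soduf" has 2 vowels. The stems with 2 vowels (kohlob → mikohlob, semav → misemav) add the prefix mi-.
So soduf → misoduf.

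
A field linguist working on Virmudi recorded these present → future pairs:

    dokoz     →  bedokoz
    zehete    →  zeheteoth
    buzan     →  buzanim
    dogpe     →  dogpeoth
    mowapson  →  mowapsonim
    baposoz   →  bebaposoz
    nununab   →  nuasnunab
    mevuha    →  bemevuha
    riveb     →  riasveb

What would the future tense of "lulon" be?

"lulon" ends in -n. The stems ending in -n (buzan → buzanim, mowapson → mowapsonim) add -im.
The other patterns: stems ending in -b insert -as- after the first vowel; stems ending in -e add -oth; stems ending in -a or -z add the prefix be-.
So lulon → lulonim.

lulonim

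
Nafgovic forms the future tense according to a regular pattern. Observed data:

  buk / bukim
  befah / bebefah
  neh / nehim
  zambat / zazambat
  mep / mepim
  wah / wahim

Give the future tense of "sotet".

sosotet

befah and neh both end in -h yet inflect differently (bebefah, nehim), so the final letter is not what conditions the rule; the number of vowels is.
"sotet" has 2 vowels. The stems with 2 vowels (zambat → zazambat, befah → bebefah) repeat the first consonant+vowel as a prefix.
So sotet → sosotet.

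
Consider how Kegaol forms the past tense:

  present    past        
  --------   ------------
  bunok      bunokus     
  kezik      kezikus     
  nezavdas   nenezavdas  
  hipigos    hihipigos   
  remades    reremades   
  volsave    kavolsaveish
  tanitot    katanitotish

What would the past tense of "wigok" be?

wigokus

bunok and hipigos both have last vowel 'o' yet inflect differently (bunokus, hihipigos), so the last vowel is not what conditions the rule; the final letter is.
"wigok" ends in -k. The stems ending in -k (bunok → bunokus, kezik → kezikus) add -us.
So wigok → wigokus.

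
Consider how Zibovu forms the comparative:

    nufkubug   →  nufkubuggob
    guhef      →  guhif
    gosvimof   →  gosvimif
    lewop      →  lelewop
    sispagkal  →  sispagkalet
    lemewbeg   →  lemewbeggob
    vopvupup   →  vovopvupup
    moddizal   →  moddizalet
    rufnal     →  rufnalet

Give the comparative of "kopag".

nufkubug and vopvupup both have last vowel 'u' yet inflect differently (nufkubuggob, vovopvupup), so the last vowel is not what conditions the rule; the final letter is.
"kopag" ends in -g. The stems ending in -g (lemewbeg → lemewbeggob, nufkubug → nufkubuggob) double the final consonant and add -ob.
The other patterns: stems ending in -l add -et; stems ending in -p repeat the first consonant+vowel as a prefix; stems ending in -f change the last vowel to 'i'.
So kopag → kopaggob.

kopaggob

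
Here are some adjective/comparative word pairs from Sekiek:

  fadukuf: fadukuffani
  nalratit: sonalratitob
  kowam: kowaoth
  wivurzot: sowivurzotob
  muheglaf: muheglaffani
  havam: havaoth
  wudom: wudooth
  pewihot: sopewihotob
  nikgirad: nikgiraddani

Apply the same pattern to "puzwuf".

puzwuffani

wudom and pewihot both have last vowel 'o' yet inflect differently (wudooth, sopewihotob), so the last vowel is not what conditions the rule; the final letter is.
"puzwuf" ends in -f. The stems ending in -f (muheglaf → muheglaffani, fadukuf → fadukuffani) double the final consonant and add -ani.
The other patterns: stems ending in -m drop the final letter and add -oth; stems ending in -t add so- … -ob around the stem.
So puzwuf → puzwuffani.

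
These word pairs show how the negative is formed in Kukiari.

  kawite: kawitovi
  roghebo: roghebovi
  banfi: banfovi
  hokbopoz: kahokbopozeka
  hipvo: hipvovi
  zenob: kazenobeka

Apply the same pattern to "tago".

hipvo and hokbopoz both have last vowel 'o' yet inflect differently (hipvovi, kahokbopozeka), so the last vowel is not what conditions the rule; whether the stem ends in a vowel or a consonant is.
"tago" ends in a vowel. The stems ending in a vowel (hipvo → hipvovi, kawite → kawitovi, roghebo → roghebovi) drop the final letter and add -ovi.
The other pattern: stems ending in a consonant add ka- … -eka around the stem.
So tago → tagovi.

tagovi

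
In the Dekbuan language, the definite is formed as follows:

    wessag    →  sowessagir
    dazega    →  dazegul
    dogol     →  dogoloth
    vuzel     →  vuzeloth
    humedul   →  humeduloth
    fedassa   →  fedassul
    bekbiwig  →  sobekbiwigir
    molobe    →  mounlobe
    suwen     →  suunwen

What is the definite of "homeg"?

fedassa and wessag both have last vowel 'a' yet inflect differently (fedassul, sowessagir), so the last vowel is not what conditions the rule; the final letter is.
"homeg" ends in -g. The stems ending in -g (wessag → sowessagir, bekbiwig → sobekbiwigir) add so- … -ir around the stem.
So homeg → sohomegir.

sohomegir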